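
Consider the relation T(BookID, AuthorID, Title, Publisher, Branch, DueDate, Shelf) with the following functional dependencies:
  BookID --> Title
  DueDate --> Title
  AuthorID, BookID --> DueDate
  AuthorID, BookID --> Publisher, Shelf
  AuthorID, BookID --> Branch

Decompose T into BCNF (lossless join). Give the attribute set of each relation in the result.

Candidate key of the original relation: {AuthorID, BookID}.
{AuthorID, BookID, Branch, DueDate, Publisher, Shelf, Title}: {BookID} determines {BookID, Title} here but is not a superkey — split on BookID --> Title, giving {BookID, Title} and {AuthorID, BookID, Branch, DueDate, Publisher, Shelf}.
{BookID, Title} is in BCNF.
{AuthorID, BookID, Branch, DueDate, Publisher, Shelf} is in BCNF.

{AuthorID, BookID, Branch, DueDate, Publisher, Shelf}; {BookID, Title}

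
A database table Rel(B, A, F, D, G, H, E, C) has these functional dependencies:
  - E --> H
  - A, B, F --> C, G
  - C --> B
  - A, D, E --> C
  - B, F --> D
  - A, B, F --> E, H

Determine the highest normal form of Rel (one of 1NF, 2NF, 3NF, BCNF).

Candidate keys: {A, B, F}, {A, C, F}, {A, D, E, F}. Prime attributes: {A, B, C, D, E, F}.
For E --> H we have {E}⁺ = {E, H}; {E} is not a superkey, so BCNF fails.
E --> H determines the non-prime attribute {H} from a non-superkey — 3NF is violated.
{E} is a proper subset of the key {A, D, E, F}, and {E}⁺ contains the non-prime attribute {H} — a partial dependency, so 2NF is violated.

1NF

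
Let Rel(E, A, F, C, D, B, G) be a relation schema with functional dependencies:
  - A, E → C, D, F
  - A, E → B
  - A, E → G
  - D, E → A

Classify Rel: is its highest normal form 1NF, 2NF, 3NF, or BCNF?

BCNF

Candidate keys: {A, E}, {D, E}. Prime attributes: {A, D, E}.
The left-hand side of every FD is a superkey, so BCNF is satisfied.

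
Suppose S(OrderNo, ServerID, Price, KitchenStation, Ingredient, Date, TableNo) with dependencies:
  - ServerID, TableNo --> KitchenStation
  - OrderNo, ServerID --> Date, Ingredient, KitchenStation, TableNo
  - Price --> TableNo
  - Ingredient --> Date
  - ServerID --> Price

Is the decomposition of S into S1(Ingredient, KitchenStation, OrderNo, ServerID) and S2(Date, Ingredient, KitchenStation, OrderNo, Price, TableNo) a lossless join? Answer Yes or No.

No

Common attributes: {Ingredient, KitchenStation, OrderNo}; their closure is {Date, Ingredient, KitchenStation, OrderNo}.
Neither S1 nor S2 is contained in that closure, so the decomposition is lossy.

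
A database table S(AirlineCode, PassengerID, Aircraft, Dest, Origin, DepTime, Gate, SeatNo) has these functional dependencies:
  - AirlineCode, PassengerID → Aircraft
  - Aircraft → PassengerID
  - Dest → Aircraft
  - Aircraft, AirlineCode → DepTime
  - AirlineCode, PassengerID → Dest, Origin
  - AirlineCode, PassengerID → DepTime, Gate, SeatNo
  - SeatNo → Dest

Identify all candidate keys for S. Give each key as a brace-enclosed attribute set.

{Aircraft, AirlineCode}, {AirlineCode, Dest}, {AirlineCode, PassengerID}, {AirlineCode, SeatNo}

Attributes never on any right-hand side: {AirlineCode} — every candidate key must contain it.
{Aircraft, AirlineCode}⁺ = {Aircraft, AirlineCode, DepTime, Dest, Gate, Origin, PassengerID, SeatNo} — all of the relation — so {Aircraft, AirlineCode} is a candidate key.
{AirlineCode, Dest}⁺ = {Aircraft, AirlineCode, DepTime, Dest, Gate, Origin, PassengerID, SeatNo} — all of the relation — so {AirlineCode, Dest} is a candidate key.
{AirlineCode, PassengerID}⁺ = {Aircraft, AirlineCode, DepTime, Dest, Gate, Origin, PassengerID, SeatNo} — all of the relation — so {AirlineCode, PassengerID} is a candidate key.
{AirlineCode, SeatNo}⁺ = {Aircraft, AirlineCode, DepTime, Dest, Gate, Origin, PassengerID, SeatNo} — all of the relation — so {AirlineCode, SeatNo} is a candidate key.
Any other superkey properly contains one of these, so there are no further candidate keys.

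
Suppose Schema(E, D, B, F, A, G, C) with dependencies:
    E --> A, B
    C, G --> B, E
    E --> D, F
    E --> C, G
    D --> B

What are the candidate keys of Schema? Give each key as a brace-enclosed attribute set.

{C, G}, {E}

{E}⁺ = {A, B, C, D, E, F, G}, which is every attribute, so {E} is a candidate key.
{C, G}⁺ = {A, B, C, D, E, F, G}, which is every attribute, so {C, G} is a candidate key.
No proper subset of any of these is a key, and no other minimal superkey exists.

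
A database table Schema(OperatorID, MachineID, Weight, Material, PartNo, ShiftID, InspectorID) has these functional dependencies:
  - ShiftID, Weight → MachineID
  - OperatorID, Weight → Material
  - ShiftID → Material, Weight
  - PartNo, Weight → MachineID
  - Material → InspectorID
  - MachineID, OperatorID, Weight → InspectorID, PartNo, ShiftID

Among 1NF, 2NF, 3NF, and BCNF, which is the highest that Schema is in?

Candidate keys: {MachineID, OperatorID, Weight}, {OperatorID, PartNo, Weight}, {OperatorID, ShiftID}. Prime attributes: {MachineID, OperatorID, PartNo, ShiftID, Weight}.
ShiftID, Weight → MachineID: {ShiftID, Weight}⁺ = {InspectorID, MachineID, Material, ShiftID, Weight}, which is not all of the attributes, so the left side is not a superkey — BCNF is violated.
OperatorID, Weight → Material has non-prime {Material} on the right and a non-superkey on the left, so 3NF fails.
{ShiftID} is a proper subset of the key {OperatorID, ShiftID}, and {ShiftID}⁺ contains the non-prime attributes {InspectorID, Material} — a partial dependency, so 2NF is violated.

1NF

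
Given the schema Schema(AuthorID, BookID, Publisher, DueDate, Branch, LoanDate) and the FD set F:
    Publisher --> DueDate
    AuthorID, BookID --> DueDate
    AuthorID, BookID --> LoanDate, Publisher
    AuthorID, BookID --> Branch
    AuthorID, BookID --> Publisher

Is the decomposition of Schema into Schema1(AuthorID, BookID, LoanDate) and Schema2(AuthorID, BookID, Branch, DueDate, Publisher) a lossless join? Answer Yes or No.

Common attributes: {AuthorID, BookID}; their closure is {AuthorID, BookID, Branch, DueDate, LoanDate, Publisher}.
Since Schema1 ⊆ {AuthorID, BookID, Branch, DueDate, LoanDate, Publisher}, the intersection is a superkey of Schema1; the decomposition is lossless.

Yes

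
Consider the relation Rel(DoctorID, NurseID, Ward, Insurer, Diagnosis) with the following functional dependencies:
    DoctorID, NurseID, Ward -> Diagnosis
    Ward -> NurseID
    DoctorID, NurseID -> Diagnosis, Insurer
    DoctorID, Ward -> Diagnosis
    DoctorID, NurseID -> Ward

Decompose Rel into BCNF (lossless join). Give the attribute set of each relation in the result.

Candidate keys of the original relation: {DoctorID, NurseID}, {DoctorID, Ward}.
Within {Diagnosis, DoctorID, Insurer, NurseID, Ward}: {Ward}⁺ ∩ {Diagnosis, DoctorID, Insurer, NurseID, Ward} = {NurseID, Ward}, not the whole set, so Ward -> NurseID violates BCNF; decompose into {NurseID, Ward} and {Diagnosis, DoctorID, Insurer, Ward}.
{NurseID, Ward} is in BCNF.
{Diagnosis, DoctorID, Insurer, Ward} is in BCNF.

{Diagnosis, DoctorID, Insurer, Ward}; {NurseID, Ward}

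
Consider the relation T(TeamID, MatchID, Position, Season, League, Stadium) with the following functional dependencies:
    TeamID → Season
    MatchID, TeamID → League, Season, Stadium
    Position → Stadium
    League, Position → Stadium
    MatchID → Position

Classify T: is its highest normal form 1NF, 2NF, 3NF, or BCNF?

1NF

Candidate key: {MatchID, TeamID}. Prime attributes: {MatchID, TeamID}.
TeamID → Season breaks BCNF: {TeamID}⁺ = {Season, TeamID}, so {TeamID} is not a superkey.
TeamID → Season has non-prime {Season} on the right and a non-superkey on the left, so 3NF fails.
Since {MatchID} ⊂ {MatchID, TeamID} and {MatchID}⁺ ⊇ {Position, Stadium} with {Position, Stadium} non-prime, there is a partial dependency; 2NF fails.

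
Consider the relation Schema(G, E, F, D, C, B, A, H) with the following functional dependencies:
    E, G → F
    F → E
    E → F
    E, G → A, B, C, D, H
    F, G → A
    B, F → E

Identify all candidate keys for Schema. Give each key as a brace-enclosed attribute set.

{E, G}, {F, G}

{G} never appears on the right of any FD, so every key must include it.
{E, G}⁺ = {A, B, C, D, E, F, G, H}, which is every attribute, so {E, G} is a candidate key.
{F, G}⁺ = {A, B, C, D, E, F, G, H}, which is every attribute, so {F, G} is a candidate key.
These are minimal and exhaustive — every other superkey contains one of them.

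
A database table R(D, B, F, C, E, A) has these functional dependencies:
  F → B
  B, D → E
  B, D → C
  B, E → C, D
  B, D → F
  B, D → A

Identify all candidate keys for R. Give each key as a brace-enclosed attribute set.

{B, D}, {B, E}, {D, F}, {E, F}

{B, D} is a candidate key since {B, D}⁺ = {A, B, C, D, E, F} covers every attribute.
{B, E} is a candidate key since {B, E}⁺ = {A, B, C, D, E, F} covers every attribute.
{D, F} is a candidate key since {D, F}⁺ = {A, B, C, D, E, F} covers every attribute.
{E, F} is a candidate key since {E, F}⁺ = {A, B, C, D, E, F} covers every attribute.
These are minimal and exhaustive — every other superkey contains one of them.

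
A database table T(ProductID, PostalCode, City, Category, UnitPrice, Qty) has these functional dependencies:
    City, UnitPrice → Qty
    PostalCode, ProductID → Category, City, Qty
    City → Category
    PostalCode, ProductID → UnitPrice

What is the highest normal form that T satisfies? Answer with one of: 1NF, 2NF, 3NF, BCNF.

Candidate key: {PostalCode, ProductID}. Prime attributes: {PostalCode, ProductID}.
City, UnitPrice → Qty: {City, UnitPrice}⁺ = {Category, City, Qty, UnitPrice}, which is not all of the attributes, so the left side is not a superkey — BCNF is violated.
City, UnitPrice → Qty determines the non-prime attribute {Qty} from a non-superkey — 3NF is violated.
No non-prime attribute depends on a proper subset of any candidate key, so 2NF holds.

2NF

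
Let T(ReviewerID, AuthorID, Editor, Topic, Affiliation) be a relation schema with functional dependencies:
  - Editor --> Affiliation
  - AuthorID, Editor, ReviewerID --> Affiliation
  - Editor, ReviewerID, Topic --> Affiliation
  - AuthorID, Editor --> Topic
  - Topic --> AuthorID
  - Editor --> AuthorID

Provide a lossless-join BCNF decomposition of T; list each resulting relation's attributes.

Candidate key of the original relation: {Editor, ReviewerID}.
{Affiliation, AuthorID, Editor, ReviewerID, Topic}: {Editor} determines {Affiliation, AuthorID, Editor, Topic} here but is not a superkey — split on Editor --> Affiliation, AuthorID, Topic, giving {Affiliation, AuthorID, Editor, Topic} and {Editor, ReviewerID}.
{Affiliation, AuthorID, Editor, Topic}: {Topic} determines {AuthorID, Topic} here but is not a superkey — split on Topic --> AuthorID, giving {AuthorID, Topic} and {Affiliation, Editor, Topic}.
{AuthorID, Topic} has no BCNF violation.
{Affiliation, Editor, Topic} has no BCNF violation.
{Editor, ReviewerID} has no BCNF violation.

{Affiliation, Editor, Topic}; {AuthorID, Topic}; {Editor, ReviewerID}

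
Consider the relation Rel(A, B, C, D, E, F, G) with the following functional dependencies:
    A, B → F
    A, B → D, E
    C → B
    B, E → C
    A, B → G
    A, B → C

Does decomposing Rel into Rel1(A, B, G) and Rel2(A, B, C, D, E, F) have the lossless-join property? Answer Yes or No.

Common attributes: {A, B}; their closure is {A, B, C, D, E, F, G}.
This includes all of Rel1, so the common attributes are a superkey of Rel1 — the join is lossless.

Yes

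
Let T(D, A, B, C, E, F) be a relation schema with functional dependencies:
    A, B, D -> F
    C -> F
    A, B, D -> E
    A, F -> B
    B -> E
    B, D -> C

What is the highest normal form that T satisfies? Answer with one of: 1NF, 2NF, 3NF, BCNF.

Candidate keys: {A, B, D}, {A, C, D}, {A, D, F}. Prime attributes: {A, B, C, D, F}.
C -> F: {C}⁺ = {C, F}, which is not all of the attributes, so the left side is not a superkey — BCNF is violated.
B -> E determines the non-prime attribute {E} from a non-superkey — 3NF is violated.
The proper key subset {B} of {A, B, D} determines non-prime {E}, so the relation is not even in 2NF.

1NF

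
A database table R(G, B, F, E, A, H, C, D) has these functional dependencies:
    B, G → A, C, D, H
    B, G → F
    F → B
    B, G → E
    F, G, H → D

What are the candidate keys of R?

{B, G}, {F, G}

{G} never appears on the right of any FD, so every key must include it.
{B, G} is a candidate key since {B, G}⁺ = {A, B, C, D, E, F, G, H} covers every attribute.
{F, G} is a candidate key since {F, G}⁺ = {A, B, C, D, E, F, G, H} covers every attribute.
Any other superkey properly contains one of these, so there are no further candidate keys.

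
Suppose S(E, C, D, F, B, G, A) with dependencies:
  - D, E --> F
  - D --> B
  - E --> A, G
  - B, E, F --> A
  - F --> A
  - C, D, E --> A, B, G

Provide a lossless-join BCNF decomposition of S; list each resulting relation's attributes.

Candidate key of the original relation: {C, D, E}.
Within {A, B, C, D, E, F, G}: {D, E}⁺ ∩ {A, B, C, D, E, F, G} = {A, B, D, E, F, G}, not the whole set, so D, E --> A, B, F, G violates BCNF; decompose into {A, B, D, E, F, G} and {C, D, E}.
Within {A, B, D, E, F, G}: {D}⁺ ∩ {A, B, D, E, F, G} = {B, D}, not the whole set, so D --> B violates BCNF; decompose into {B, D} and {A, D, E, F, G}.
{B, D} has no BCNF violation.
Within {A, D, E, F, G}: {E}⁺ ∩ {A, D, E, F, G} = {A, E, G}, not the whole set, so E --> A, G violates BCNF; decompose into {A, E, G} and {D, E, F}.
{A, E, G} has no BCNF violation.
{D, E, F} has no BCNF violation.
{C, D, E} has no BCNF violation.

{A, E, G}; {B, D}; {C, D, E}; {D, E, F}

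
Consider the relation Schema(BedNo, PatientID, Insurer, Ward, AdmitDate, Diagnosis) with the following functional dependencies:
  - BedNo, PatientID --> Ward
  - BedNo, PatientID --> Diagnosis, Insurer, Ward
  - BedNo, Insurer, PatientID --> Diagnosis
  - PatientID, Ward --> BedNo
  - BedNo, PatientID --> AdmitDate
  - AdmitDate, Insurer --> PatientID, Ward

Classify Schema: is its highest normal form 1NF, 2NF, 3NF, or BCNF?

Candidate keys: {AdmitDate, Insurer}, {BedNo, PatientID}, {PatientID, Ward}. Prime attributes: {AdmitDate, BedNo, Insurer, PatientID, Ward}.
The left-hand side of every FD is a superkey, so BCNF is satisfied.

BCNF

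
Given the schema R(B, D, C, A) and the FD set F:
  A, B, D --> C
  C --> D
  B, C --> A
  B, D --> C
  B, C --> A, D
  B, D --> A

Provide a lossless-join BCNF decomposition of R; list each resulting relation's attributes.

{A, B, C}; {C, D}

Candidate keys of the original relation: {B, C}, {B, D}.
Within {A, B, C, D}: {C}⁺ ∩ {A, B, C, D} = {C, D}, not the whole set, so C --> D violates BCNF; decompose into {C, D} and {A, B, C}.
{C, D} has no BCNF violation.
{A, B, C} has no BCNF violation.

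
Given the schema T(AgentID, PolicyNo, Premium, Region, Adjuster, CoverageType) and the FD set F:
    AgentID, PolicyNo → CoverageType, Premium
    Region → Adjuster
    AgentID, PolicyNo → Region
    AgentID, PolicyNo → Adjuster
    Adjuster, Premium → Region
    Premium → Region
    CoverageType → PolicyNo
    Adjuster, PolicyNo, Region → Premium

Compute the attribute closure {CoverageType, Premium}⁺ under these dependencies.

{Adjuster, CoverageType, PolicyNo, Premium, Region}

Start with {CoverageType, Premium}.
Premium → Region applies; add {Region} → now {CoverageType, Premium, Region}.
CoverageType → PolicyNo applies; add {PolicyNo} → now {CoverageType, PolicyNo, Premium, Region}.
Region → Adjuster applies; add {Adjuster} → now {Adjuster, CoverageType, PolicyNo, Premium, Region}.
No further FD applies.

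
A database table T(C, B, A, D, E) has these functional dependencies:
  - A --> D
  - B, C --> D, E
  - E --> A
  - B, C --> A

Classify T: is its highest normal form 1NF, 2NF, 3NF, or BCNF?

2NF

Candidate key: {B, C}. Prime attributes: {B, C}.
For A --> D we have {A}⁺ = {A, D}; {A} is not a superkey, so BCNF fails.
A --> D determines the non-prime attribute {D} from a non-superkey — 3NF is violated.
No non-prime attribute depends on a proper subset of any candidate key, so 2NF holds.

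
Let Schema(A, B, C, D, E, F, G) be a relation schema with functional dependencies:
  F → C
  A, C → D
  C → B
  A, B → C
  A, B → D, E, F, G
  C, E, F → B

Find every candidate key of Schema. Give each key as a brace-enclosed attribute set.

{A} never appears on the right of any FD, so every key must include it.
{A, B}⁺ = {A, B, C, D, E, F, G} — all of the relation — so {A, B} is a candidate key.
{A, C}⁺ = {A, B, C, D, E, F, G} — all of the relation — so {A, C} is a candidate key.
{A, F}⁺ = {A, B, C, D, E, F, G} — all of the relation — so {A, F} is a candidate key.
No proper subset of any of these is a key, and no other minimal superkey exists.

{A, B}, {A, C}, {A, F}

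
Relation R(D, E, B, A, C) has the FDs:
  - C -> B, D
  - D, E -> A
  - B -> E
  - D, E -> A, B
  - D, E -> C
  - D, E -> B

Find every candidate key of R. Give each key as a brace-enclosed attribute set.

{B, D}, {C}, {D, E}

{C} is a candidate key since {C}⁺ = {A, B, C, D, E} covers every attribute.
{B, D} is a candidate key since {B, D}⁺ = {A, B, C, D, E} covers every attribute.
{D, E} is a candidate key since {D, E}⁺ = {A, B, C, D, E} covers every attribute.
Any other superkey properly contains one of these, so there are no further candidate keys.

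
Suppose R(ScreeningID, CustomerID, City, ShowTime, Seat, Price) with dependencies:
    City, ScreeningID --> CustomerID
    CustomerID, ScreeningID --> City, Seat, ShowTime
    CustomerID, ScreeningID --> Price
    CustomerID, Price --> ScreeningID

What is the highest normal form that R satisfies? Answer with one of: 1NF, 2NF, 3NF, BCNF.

BCNF

Candidate keys: {City, ScreeningID}, {CustomerID, Price}, {CustomerID, ScreeningID}. Prime attributes: {City, CustomerID, Price, ScreeningID}.
Each dependency's left side is a superkey — BCNF holds.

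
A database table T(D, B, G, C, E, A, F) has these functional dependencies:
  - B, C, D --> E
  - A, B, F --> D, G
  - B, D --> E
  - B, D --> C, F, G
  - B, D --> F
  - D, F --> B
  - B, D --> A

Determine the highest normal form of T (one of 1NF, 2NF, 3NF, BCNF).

Candidate keys: {A, B, F}, {B, D}, {D, F}. Prime attributes: {A, B, D, F}.
Each dependency's left side is a superkey — BCNF holds.

BCNF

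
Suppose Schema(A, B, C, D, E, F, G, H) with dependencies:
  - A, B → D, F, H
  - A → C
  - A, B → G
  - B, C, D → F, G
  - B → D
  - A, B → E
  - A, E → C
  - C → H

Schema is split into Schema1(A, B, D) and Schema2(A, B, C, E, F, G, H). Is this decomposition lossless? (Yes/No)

Common attributes: {A, B}; their closure is {A, B, C, D, E, F, G, H}.
This includes all of Schema1, so the common attributes are a superkey of Schema1 — the join is lossless.

Yes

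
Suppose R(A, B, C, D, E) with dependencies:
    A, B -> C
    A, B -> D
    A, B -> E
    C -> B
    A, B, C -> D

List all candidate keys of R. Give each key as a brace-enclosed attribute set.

{A, B}, {A, C}

No FD produces {A}, so it must be in every candidate key.
{A, B} is a candidate key since {A, B}⁺ = {A, B, C, D, E} covers every attribute.
{A, C} is a candidate key since {A, C}⁺ = {A, B, C, D, E} covers every attribute.
No proper subset of any of these is a key, and no other minimal superkey exists.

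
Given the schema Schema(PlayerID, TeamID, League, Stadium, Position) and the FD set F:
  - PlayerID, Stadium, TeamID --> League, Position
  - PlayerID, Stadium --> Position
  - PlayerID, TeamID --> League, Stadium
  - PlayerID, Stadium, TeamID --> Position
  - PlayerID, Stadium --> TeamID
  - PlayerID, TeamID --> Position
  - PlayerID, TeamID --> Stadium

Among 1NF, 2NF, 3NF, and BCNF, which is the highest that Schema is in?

BCNF

Candidate keys: {PlayerID, Stadium}, {PlayerID, TeamID}. Prime attributes: {PlayerID, Stadium, TeamID}.
Each dependency's left side is a superkey — BCNF holds.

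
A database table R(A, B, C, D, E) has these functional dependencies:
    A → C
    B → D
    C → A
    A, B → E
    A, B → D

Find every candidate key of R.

{A, B}, {B, C}

Attributes never on any right-hand side: {B} — every candidate key must contain it.
{A, B}⁺ = {A, B, C, D, E} — all of the relation — so {A, B} is a candidate key.
{B, C}⁺ = {A, B, C, D, E} — all of the relation — so {B, C} is a candidate key.
Any other superkey properly contains one of these, so there are no further candidate keys.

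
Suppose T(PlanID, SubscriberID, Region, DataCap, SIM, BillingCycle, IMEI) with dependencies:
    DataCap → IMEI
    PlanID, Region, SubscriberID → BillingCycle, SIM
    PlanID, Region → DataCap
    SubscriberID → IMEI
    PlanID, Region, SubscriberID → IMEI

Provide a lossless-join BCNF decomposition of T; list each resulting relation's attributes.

Candidate key of the original relation: {PlanID, Region, SubscriberID}.
{BillingCycle, DataCap, IMEI, PlanID, Region, SIM, SubscriberID}: {DataCap} determines {DataCap, IMEI} here but is not a superkey — split on DataCap → IMEI, giving {DataCap, IMEI} and {BillingCycle, DataCap, PlanID, Region, SIM, SubscriberID}.
{DataCap, IMEI} is in BCNF.
{BillingCycle, DataCap, PlanID, Region, SIM, SubscriberID}: {PlanID, Region} determines {DataCap, PlanID, Region} here but is not a superkey — split on PlanID, Region → DataCap, giving {DataCap, PlanID, Region} and {BillingCycle, PlanID, Region, SIM, SubscriberID}.
{DataCap, PlanID, Region} is in BCNF.
{BillingCycle, PlanID, Region, SIM, SubscriberID} is in BCNF.

{BillingCycle, PlanID, Region, SIM, SubscriberID}; {DataCap, IMEI}; {DataCap, PlanID, Region}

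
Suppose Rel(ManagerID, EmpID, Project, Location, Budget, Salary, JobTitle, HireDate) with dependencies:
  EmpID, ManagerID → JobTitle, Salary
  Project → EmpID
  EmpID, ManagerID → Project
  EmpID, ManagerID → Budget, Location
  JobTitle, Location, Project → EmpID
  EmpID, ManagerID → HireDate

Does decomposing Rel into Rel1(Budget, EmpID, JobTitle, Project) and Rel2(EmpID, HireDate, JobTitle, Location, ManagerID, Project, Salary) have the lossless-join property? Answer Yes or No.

Rel1 ∩ Rel2 = {EmpID, JobTitle, Project}; its closure under F is {EmpID, JobTitle, Project}.
Neither Rel1 nor Rel2 is contained in that closure, so the decomposition is lossy.

No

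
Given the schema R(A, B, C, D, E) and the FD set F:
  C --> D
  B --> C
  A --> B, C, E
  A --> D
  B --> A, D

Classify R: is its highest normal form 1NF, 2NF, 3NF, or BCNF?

Candidate keys: {A}, {B}. Prime attributes: {A, B}.
C --> D breaks BCNF: {C}⁺ = {C, D}, so {C} is not a superkey.
Because {D} is non-prime and the left side of C --> D is not a superkey, the relation is not in 3NF.
All keys have size 1, which rules out partial dependencies — 2NF is satisfied.

2NF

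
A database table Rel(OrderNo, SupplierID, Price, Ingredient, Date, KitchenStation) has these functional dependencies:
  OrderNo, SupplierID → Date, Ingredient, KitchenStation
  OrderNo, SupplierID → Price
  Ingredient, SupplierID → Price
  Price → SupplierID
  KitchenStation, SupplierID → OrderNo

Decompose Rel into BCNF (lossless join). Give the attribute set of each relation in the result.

Candidate keys of the original relation: {KitchenStation, Price}, {KitchenStation, SupplierID}, {OrderNo, Price}, {OrderNo, SupplierID}.
In {Date, Ingredient, KitchenStation, OrderNo, Price, SupplierID}, {Ingredient, SupplierID} is not a superkey ({Ingredient, SupplierID}⁺ restricted to this set is {Ingredient, Price, SupplierID}), so split on Ingredient, SupplierID → Price into {Ingredient, Price, SupplierID} and {Date, Ingredient, KitchenStation, OrderNo, SupplierID}.
In {Ingredient, Price, SupplierID}, {Price} is not a superkey ({Price}⁺ restricted to this set is {Price, SupplierID}), so split on Price → SupplierID into {Price, SupplierID} and {Ingredient, Price}.
{Price, SupplierID} is in BCNF.
{Ingredient, Price} is in BCNF.
{Date, Ingredient, KitchenStation, OrderNo, SupplierID} is in BCNF.

{Date, Ingredient, KitchenStation, OrderNo, SupplierID}; {Ingredient, Price}; {Price, SupplierID}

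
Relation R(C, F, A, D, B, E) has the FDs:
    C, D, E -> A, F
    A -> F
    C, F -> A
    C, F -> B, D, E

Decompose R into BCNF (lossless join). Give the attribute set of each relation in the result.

{A, B, C, D, E}; {A, F}

Candidate keys of the original relation: {A, C}, {C, D, E}, {C, F}.
In {A, B, C, D, E, F}, {A} is not a superkey ({A}⁺ restricted to this set is {A, F}), so split on A -> F into {A, F} and {A, B, C, D, E}.
{A, F} has no BCNF violation.
{A, B, C, D, E} has no BCNF violation.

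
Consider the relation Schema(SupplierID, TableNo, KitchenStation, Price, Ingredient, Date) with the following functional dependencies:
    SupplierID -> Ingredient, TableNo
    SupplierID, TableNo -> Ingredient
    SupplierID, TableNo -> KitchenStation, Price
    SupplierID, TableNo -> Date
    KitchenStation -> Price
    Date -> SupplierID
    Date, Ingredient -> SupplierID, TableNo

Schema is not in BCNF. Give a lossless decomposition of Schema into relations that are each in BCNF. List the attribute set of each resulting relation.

{Date, Ingredient, KitchenStation, SupplierID, TableNo}; {KitchenStation, Price}

Candidate keys of the original relation: {Date}, {SupplierID}.
Within {Date, Ingredient, KitchenStation, Price, SupplierID, TableNo}: {KitchenStation}⁺ ∩ {Date, Ingredient, KitchenStation, Price, SupplierID, TableNo} = {KitchenStation, Price}, not the whole set, so KitchenStation -> Price violates BCNF; decompose into {KitchenStation, Price} and {Date, Ingredient, KitchenStation, SupplierID, TableNo}.
{KitchenStation, Price} has no BCNF violation.
{Date, Ingredient, KitchenStation, SupplierID, TableNo} has no BCNF violation.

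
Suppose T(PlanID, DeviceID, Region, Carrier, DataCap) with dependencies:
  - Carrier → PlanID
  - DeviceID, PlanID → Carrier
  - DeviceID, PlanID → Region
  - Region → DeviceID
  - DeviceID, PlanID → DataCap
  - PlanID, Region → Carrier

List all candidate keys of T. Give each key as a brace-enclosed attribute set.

{Carrier, DeviceID}, {Carrier, Region}, {DeviceID, PlanID}, {PlanID, Region}

{Carrier, DeviceID}⁺ = {Carrier, DataCap, DeviceID, PlanID, Region} — all of the relation — so {Carrier, DeviceID} is a candidate key.
{Carrier, Region}⁺ = {Carrier, DataCap, DeviceID, PlanID, Region} — all of the relation — so {Carrier, Region} is a candidate key.
{DeviceID, PlanID}⁺ = {Carrier, DataCap, DeviceID, PlanID, Region} — all of the relation — so {DeviceID, PlanID} is a candidate key.
{PlanID, Region}⁺ = {Carrier, DataCap, DeviceID, PlanID, Region} — all of the relation — so {PlanID, Region} is a candidate key.
Any other superkey properly contains one of these, so there are no further candidate keys.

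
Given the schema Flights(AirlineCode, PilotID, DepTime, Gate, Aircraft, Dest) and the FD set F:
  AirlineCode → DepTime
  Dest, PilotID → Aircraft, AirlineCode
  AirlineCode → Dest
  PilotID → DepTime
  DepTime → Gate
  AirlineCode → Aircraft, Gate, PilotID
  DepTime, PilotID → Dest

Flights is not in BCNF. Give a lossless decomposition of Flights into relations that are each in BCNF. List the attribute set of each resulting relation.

Candidate keys of the original relation: {AirlineCode}, {PilotID}.
Within {Aircraft, AirlineCode, DepTime, Dest, Gate, PilotID}: {DepTime}⁺ ∩ {Aircraft, AirlineCode, DepTime, Dest, Gate, PilotID} = {DepTime, Gate}, not the whole set, so DepTime → Gate violates BCNF; decompose into {DepTime, Gate} and {Aircraft, AirlineCode, DepTime, Dest, PilotID}.
{DepTime, Gate}: every determinant is a superkey — BCNF.
{Aircraft, AirlineCode, DepTime, Dest, PilotID}: every determinant is a superkey — BCNF.

{Aircraft, AirlineCode, DepTime, Dest, PilotID}; {DepTime, Gate}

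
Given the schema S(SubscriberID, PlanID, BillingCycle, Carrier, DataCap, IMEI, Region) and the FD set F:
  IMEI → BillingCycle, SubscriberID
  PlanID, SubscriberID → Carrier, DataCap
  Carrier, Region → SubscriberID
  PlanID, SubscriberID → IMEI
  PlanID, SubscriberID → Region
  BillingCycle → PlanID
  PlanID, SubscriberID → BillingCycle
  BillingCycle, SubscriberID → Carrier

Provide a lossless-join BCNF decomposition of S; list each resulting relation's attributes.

Candidate keys of the original relation: {BillingCycle, Carrier, Region}, {BillingCycle, SubscriberID}, {Carrier, PlanID, Region}, {IMEI}, {PlanID, SubscriberID}.
Within {BillingCycle, Carrier, DataCap, IMEI, PlanID, Region, SubscriberID}: {Carrier, Region}⁺ ∩ {BillingCycle, Carrier, DataCap, IMEI, PlanID, Region, SubscriberID} = {Carrier, Region, SubscriberID}, not the whole set, so Carrier, Region → SubscriberID violates BCNF; decompose into {Carrier, Region, SubscriberID} and {BillingCycle, Carrier, DataCap, IMEI, PlanID, Region}.
{Carrier, Region, SubscriberID}: every determinant is a superkey — BCNF.
Within {BillingCycle, Carrier, DataCap, IMEI, PlanID, Region}: {BillingCycle}⁺ ∩ {BillingCycle, Carrier, DataCap, IMEI, PlanID, Region} = {BillingCycle, PlanID}, not the whole set, so BillingCycle → PlanID violates BCNF; decompose into {BillingCycle, PlanID} and {BillingCycle, Carrier, DataCap, IMEI, Region}.
{BillingCycle, PlanID}: every determinant is a superkey — BCNF.
{BillingCycle, Carrier, DataCap, IMEI, Region}: every determinant is a superkey — BCNF.

{BillingCycle, Carrier, DataCap, IMEI, Region}; {BillingCycle, PlanID}; {Carrier, Region, SubscriberID}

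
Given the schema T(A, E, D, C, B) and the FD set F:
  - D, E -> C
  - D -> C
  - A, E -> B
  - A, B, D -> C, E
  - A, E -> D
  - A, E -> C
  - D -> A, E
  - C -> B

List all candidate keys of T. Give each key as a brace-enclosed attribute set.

{D} is a candidate key since {D}⁺ = {A, B, C, D, E} covers every attribute.
{A, E} is a candidate key since {A, E}⁺ = {A, B, C, D, E} covers every attribute.
Any other superkey properly contains one of these, so there are no further candidate keys.

{A, E}, {D}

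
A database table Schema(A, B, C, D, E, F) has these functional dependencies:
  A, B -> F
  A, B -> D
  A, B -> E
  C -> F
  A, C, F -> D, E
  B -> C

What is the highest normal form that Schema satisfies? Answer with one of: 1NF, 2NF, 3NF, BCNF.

Candidate key: {A, B}. Prime attributes: {A, B}.
C -> F breaks BCNF: {C}⁺ = {C, F}, so {C} is not a superkey.
Because {F} is non-prime and the left side of C -> F is not a superkey, the relation is not in 3NF.
The proper key subset {B} of {A, B} determines non-prime {C, F}, so the relation is not even in 2NF.

1NF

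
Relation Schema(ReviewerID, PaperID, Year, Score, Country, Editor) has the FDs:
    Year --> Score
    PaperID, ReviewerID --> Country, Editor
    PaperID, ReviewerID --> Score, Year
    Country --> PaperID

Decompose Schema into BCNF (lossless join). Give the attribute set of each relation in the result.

{Country, Editor, ReviewerID, Year}; {Country, PaperID}; {Score, Year}

Candidate keys of the original relation: {Country, ReviewerID}, {PaperID, ReviewerID}.
In {Country, Editor, PaperID, ReviewerID, Score, Year}, {Year} is not a superkey ({Year}⁺ restricted to this set is {Score, Year}), so split on Year --> Score into {Score, Year} and {Country, Editor, PaperID, ReviewerID, Year}.
{Score, Year} has no BCNF violation.
In {Country, Editor, PaperID, ReviewerID, Year}, {Country} is not a superkey ({Country}⁺ restricted to this set is {Country, PaperID}), so split on Country --> PaperID into {Country, PaperID} and {Country, Editor, ReviewerID, Year}.
{Country, PaperID} has no BCNF violation.
{Country, Editor, ReviewerID, Year} has no BCNF violation.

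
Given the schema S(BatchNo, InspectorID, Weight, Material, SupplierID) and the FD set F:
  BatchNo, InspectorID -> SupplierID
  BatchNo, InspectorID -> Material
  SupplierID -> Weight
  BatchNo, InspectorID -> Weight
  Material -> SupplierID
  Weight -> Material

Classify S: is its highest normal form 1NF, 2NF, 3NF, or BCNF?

Candidate key: {BatchNo, InspectorID}. Prime attributes: {BatchNo, InspectorID}.
SupplierID -> Weight breaks BCNF: {SupplierID}⁺ = {Material, SupplierID, Weight}, so {SupplierID} is not a superkey.
Because {Weight} is non-prime and the left side of SupplierID -> Weight is not a superkey, the relation is not in 3NF.
No proper subset of a key has a non-prime attribute in its closure, so there is no partial dependency; 2NF holds.

2NF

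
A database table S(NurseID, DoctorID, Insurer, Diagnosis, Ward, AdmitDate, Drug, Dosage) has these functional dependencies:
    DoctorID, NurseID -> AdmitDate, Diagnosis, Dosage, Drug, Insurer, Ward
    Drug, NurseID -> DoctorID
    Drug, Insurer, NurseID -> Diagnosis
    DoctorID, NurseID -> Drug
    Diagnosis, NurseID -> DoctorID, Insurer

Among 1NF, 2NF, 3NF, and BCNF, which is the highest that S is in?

Candidate keys: {Diagnosis, NurseID}, {DoctorID, NurseID}, {Drug, NurseID}. Prime attributes: {Diagnosis, DoctorID, Drug, NurseID}.
Every FD has a superkey on the left, so the relation is in BCNF.

BCNF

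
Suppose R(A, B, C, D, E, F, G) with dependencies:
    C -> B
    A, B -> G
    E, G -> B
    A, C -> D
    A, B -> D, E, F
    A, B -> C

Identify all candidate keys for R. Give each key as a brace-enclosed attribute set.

Attributes never on any right-hand side: {A} — every candidate key must contain it.
{A, B}⁺ = {A, B, C, D, E, F, G} — all of the relation — so {A, B} is a candidate key.
{A, C}⁺ = {A, B, C, D, E, F, G} — all of the relation — so {A, C} is a candidate key.
{A, E, G}⁺ = {A, B, C, D, E, F, G} — all of the relation — so {A, E, G} is a candidate key.
These are minimal and exhaustive — every other superkey contains one of them.

{A, B}, {A, C}, {A, E, G}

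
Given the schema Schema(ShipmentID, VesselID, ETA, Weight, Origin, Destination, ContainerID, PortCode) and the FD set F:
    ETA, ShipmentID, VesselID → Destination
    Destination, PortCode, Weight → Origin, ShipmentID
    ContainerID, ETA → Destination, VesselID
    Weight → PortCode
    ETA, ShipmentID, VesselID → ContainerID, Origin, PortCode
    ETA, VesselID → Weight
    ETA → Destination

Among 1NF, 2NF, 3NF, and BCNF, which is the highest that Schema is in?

1NF

Candidate keys: {ContainerID, ETA}, {ETA, VesselID}. Prime attributes: {ContainerID, ETA, VesselID}.
Destination, PortCode, Weight → Origin, ShipmentID breaks BCNF: {Destination, PortCode, Weight}⁺ = {Destination, Origin, PortCode, ShipmentID, Weight}, so {Destination, PortCode, Weight} is not a superkey.
Destination, PortCode, Weight → Origin, ShipmentID determines the non-prime attributes {Origin, ShipmentID} from a non-superkey — 3NF is violated.
The proper key subset {ETA} of {ContainerID, ETA} determines non-prime {Destination}, so the relation is not even in 2NF.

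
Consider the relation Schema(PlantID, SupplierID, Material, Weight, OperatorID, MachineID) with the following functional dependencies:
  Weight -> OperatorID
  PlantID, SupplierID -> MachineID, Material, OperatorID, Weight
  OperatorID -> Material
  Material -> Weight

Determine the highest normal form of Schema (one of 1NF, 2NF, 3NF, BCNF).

Candidate key: {PlantID, SupplierID}. Prime attributes: {PlantID, SupplierID}.
Weight -> OperatorID breaks BCNF: {Weight}⁺ = {Material, OperatorID, Weight}, so {Weight} is not a superkey.
Weight -> OperatorID determines the non-prime attribute {OperatorID} from a non-superkey — 3NF is violated.
Checking every proper subset of each key, none determines a non-prime attribute — 2NF is satisfied.

2NF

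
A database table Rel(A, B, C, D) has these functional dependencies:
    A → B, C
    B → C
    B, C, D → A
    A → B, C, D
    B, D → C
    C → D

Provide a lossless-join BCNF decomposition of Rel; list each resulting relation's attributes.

Candidate keys of the original relation: {A}, {B}.
{A, B, C, D}: {C} determines {C, D} here but is not a superkey — split on C → D, giving {C, D} and {A, B, C}.
{C, D} is in BCNF.
{A, B, C} is in BCNF.

{A, B, C}; {C, D}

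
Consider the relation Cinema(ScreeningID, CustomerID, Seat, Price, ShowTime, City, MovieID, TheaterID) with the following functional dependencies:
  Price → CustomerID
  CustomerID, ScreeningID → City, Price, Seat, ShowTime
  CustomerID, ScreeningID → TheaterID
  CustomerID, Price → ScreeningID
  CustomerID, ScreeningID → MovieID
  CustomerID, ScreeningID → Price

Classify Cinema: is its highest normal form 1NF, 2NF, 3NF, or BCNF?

Candidate keys: {CustomerID, ScreeningID}, {Price}. Prime attributes: {CustomerID, Price, ScreeningID}.
Each dependency's left side is a superkey — BCNF holds.

BCNF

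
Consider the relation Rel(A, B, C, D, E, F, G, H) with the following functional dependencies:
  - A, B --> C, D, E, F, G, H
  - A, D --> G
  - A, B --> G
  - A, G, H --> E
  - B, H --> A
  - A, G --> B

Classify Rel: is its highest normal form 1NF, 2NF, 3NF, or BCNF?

BCNF

Candidate keys: {A, B}, {A, D}, {A, G}, {B, H}. Prime attributes: {A, B, D, G, H}.
Every FD has a superkey on the left, so the relation is in BCNF.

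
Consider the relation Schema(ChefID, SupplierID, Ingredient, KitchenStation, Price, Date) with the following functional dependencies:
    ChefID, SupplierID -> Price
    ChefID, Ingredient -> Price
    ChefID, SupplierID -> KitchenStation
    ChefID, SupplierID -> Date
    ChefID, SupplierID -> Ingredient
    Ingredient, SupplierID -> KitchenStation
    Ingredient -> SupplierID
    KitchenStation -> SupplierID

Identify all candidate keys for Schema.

{ChefID, Ingredient}, {ChefID, KitchenStation}, {ChefID, SupplierID}

No FD produces {ChefID}, so it must be in every candidate key.
{ChefID, Ingredient} is a candidate key since {ChefID, Ingredient}⁺ = {ChefID, Date, Ingredient, KitchenStation, Price, SupplierID} covers every attribute.
{ChefID, KitchenStation} is a candidate key since {ChefID, KitchenStation}⁺ = {ChefID, Date, Ingredient, KitchenStation, Price, SupplierID} covers every attribute.
{ChefID, SupplierID} is a candidate key since {ChefID, SupplierID}⁺ = {ChefID, Date, Ingredient, KitchenStation, Price, SupplierID} covers every attribute.
These are minimal and exhaustive — every other superkey contains one of them.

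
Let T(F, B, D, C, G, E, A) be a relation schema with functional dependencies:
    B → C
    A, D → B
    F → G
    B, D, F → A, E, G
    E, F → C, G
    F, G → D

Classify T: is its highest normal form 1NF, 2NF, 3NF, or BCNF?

Candidate keys: {A, F}, {B, F}. Prime attributes: {A, B, F}.
For B → C we have {B}⁺ = {B, C}; {B} is not a superkey, so BCNF fails.
B → C determines the non-prime attribute {C} from a non-superkey — 3NF is violated.
Since {F} ⊂ {A, F} and {F}⁺ ⊇ {D, G} with {D, G} non-prime, there is a partial dependency; 2NF fails.

1NF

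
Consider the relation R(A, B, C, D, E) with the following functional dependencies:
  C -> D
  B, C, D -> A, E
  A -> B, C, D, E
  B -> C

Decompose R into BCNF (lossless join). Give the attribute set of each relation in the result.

Candidate keys of the original relation: {A}, {B}.
{A, B, C, D, E}: {C} determines {C, D} here but is not a superkey — split on C -> D, giving {C, D} and {A, B, C, E}.
{C, D}: every determinant is a superkey — BCNF.
{A, B, C, E}: every determinant is a superkey — BCNF.

{A, B, C, E}; {C, D}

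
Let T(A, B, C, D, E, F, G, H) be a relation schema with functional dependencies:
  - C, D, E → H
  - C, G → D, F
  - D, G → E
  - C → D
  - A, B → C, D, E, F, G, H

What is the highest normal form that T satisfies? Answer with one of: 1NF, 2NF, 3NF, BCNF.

Candidate key: {A, B}. Prime attributes: {A, B}.
C, D, E → H: {C, D, E}⁺ = {C, D, E, H}, which is not all of the attributes, so the left side is not a superkey — BCNF is violated.
Because {H} is non-prime and the left side of C, D, E → H is not a superkey, the relation is not in 3NF.
No proper subset of a key has a non-prime attribute in its closure, so there is no partial dependency; 2NF holds.

2NF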